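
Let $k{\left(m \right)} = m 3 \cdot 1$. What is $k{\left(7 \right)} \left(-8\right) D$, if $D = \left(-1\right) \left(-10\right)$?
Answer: $-1680$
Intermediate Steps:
$D = 10$
$k{\left(m \right)} = 3 m$ ($k{\left(m \right)} = 3 m 1 = 3 m$)
$k{\left(7 \right)} \left(-8\right) D = 3 \cdot 7 \left(-8\right) 10 = 21 \left(-8\right) 10 = \left(-168\right) 10 = -1680$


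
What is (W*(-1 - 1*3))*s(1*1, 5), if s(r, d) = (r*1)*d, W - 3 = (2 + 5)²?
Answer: -1040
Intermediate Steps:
W = 52 (W = 3 + (2 + 5)² = 3 + 7² = 3 + 49 = 52)
s(r, d) = d*r (s(r, d) = r*d = d*r)
(W*(-1 - 1*3))*s(1*1, 5) = (52*(-1 - 1*3))*(5*(1*1)) = (52*(-1 - 3))*(5*1) = (52*(-4))*5 = -208*5 = -1040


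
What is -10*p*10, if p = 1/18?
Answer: -50/9 ≈ -5.5556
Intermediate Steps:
p = 1/18 ≈ 0.055556
-10*p*10 = -10*1/18*10 = -5/9*10 = -50/9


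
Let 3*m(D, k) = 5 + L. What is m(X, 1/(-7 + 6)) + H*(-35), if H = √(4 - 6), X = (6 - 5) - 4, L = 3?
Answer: 8/3 - 35*I*√2 ≈ 2.6667 - 49.497*I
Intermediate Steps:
X = -3 (X = 1 - 4 = -3)
m(D, k) = 8/3 (m(D, k) = (5 + 3)/3 = (⅓)*8 = 8/3)
H = I*√2 (H = √(-2) = I*√2 ≈ 1.4142*I)
m(X, 1/(-7 + 6)) + H*(-35) = 8/3 + (I*√2)*(-35) = 8/3 - 35*I*√2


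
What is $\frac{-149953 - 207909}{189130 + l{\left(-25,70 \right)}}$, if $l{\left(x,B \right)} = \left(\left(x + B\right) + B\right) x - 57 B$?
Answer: $- \frac{357862}{182265} \approx -1.9634$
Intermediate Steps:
$l{\left(x,B \right)} = - 57 B + x \left(x + 2 B\right)$ ($l{\left(x,B \right)} = \left(\left(B + x\right) + B\right) x - 57 B = \left(x + 2 B\right) x - 57 B = x \left(x + 2 B\right) - 57 B = - 57 B + x \left(x + 2 B\right)$)
$\frac{-149953 - 207909}{189130 + l{\left(-25,70 \right)}} = \frac{-149953 - 207909}{189130 + \left(\left(-25\right)^{2} - 3990 + 2 \cdot 70 \left(-25\right)\right)} = - \frac{357862}{189130 - 6865} = - \frac{357862}{182265}$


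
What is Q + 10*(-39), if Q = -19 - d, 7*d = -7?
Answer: -408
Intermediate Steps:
d = -1 (d = (1/7)*(-7) = -1)
Q = -18 (Q = -19 - 1*(-1) = -19 + 1 = -18)
Q + 10*(-39) = -18 + 10*(-39) = -18 - 390 = -408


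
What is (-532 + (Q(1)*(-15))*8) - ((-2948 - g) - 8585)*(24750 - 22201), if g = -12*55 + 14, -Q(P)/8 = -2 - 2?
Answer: 27746591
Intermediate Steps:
Q(P) = 32 (Q(P) = -8*(-2 - 2) = -8*(-4) = 32)
g = -646 (g = -660 + 14 = -646)
(-532 + (Q(1)*(-15))*8) - ((-2948 - g) - 8585)*(24750 - 22201) = (-532 + (32*(-15))*8) - ((-2948 - 1*(-646)) - 8585)*(24750 - 22201) = (-532 - 480*8) - ((-2948 + 646) - 8585)*2549 = (-532 - 3840) - (-2302 - 8585)*2549 = -4372 - (-10887)*2549 = -4372 - 1*(-27750963) = -4372 + 27750963 = 27746591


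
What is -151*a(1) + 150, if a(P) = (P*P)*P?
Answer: -1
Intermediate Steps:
a(P) = P**3 (a(P) = P**2*P = P**3)
-151*a(1) + 150 = -151*1**3 + 150 = -151*1 + 150 = -151 + 150 = -1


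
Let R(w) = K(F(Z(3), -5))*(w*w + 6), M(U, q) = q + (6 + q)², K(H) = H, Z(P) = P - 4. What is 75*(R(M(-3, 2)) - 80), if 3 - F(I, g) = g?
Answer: 2611200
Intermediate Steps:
Z(P) = -4 + P
F(I, g) = 3 - g
R(w) = 48 + 8*w² (R(w) = (3 - 1*(-5))*(w*w + 6) = (3 + 5)*(w² + 6) = 8*(6 + w²) = 48 + 8*w²)
75*(R(M(-3, 2)) - 80) = 75*((48 + 8*(2 + (6 + 2)²)²) - 80) = 75*((48 + 8*(2 + 8²)²) - 80) = 75*((48 + 8*(2 + 64)²) - 80) = 75*((48 + 8*66²) - 80) = 75*((48 + 8*4356) - 80) = 75*((48 + 34848) - 80) = 75*(34896 - 80) = 75*34816 = 2611200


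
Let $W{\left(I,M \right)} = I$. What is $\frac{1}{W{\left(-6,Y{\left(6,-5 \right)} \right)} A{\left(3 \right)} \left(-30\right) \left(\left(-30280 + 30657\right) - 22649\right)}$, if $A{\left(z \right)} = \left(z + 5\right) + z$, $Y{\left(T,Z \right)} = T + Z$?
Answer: $- \frac{1}{44098560} \approx -2.2676 \cdot 10^{-8}$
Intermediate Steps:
$A{\left(z \right)} = 5 + 2 z$ ($A{\left(z \right)} = \left(5 + z\right) + z = 5 + 2 z$)
$\frac{1}{W{\left(-6,Y{\left(6,-5 \right)} \right)} A{\left(3 \right)} \left(-30\right) \left(\left(-30280 + 30657\right) - 22649\right)} = \frac{1}{- 6 \left(5 + 2 \cdot 3\right) \left(-30\right) \left(\left(-30280 + 30657\right) - 22649\right)} = \frac{1}{- 6 \left(5 + 6\right) \left(-30\right) \left(377 - 22649\right)} = \frac{1}{\left(-6\right) 11 \left(-30\right) \left(-22272\right)} = \frac{1}{\left(-66\right) \left(-30\right)} \left(- \frac{1}{22272}\right) = \frac{1}{1980} \left(- \frac{1}{22272}\right) = - \frac{1}{44098560}$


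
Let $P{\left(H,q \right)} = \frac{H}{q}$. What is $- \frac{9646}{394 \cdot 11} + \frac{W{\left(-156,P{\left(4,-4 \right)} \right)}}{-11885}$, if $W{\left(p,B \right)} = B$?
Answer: $- \frac{57319188}{25754795} \approx -2.2256$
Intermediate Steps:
$- \frac{9646}{394 \cdot 11} + \frac{W{\left(-156,P{\left(4,-4 \right)} \right)}}{-11885} = - \frac{9646}{394 \cdot 11} + \frac{4 \frac{1}{-4}}{-11885} = - \frac{9646}{4334} + 4 \left(- \frac{1}{4}\right) \left(- \frac{1}{11885}\right) = \left(-9646\right) \frac{1}{4334} - - \frac{1}{11885} = - \frac{4823}{2167} + \frac{1}{11885} = - \frac{57319188}{25754795}$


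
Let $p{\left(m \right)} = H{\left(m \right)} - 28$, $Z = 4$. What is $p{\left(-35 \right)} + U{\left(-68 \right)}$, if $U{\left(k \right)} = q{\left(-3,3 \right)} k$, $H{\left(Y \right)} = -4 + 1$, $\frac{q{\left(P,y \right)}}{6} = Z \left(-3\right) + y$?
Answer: $3641$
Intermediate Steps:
$q{\left(P,y \right)} = -72 + 6 y$ ($q{\left(P,y \right)} = 6 \left(4 \left(-3\right) + y\right) = 6 \left(-12 + y\right) = -72 + 6 y$)
$H{\left(Y \right)} = -3$
$U{\left(k \right)} = - 54 k$ ($U{\left(k \right)} = \left(-72 + 6 \cdot 3\right) k = \left(-72 + 18\right) k = - 54 k$)
$p{\left(m \right)} = -31$ ($p{\left(m \right)} = -3 - 28 = -31$)
$p{\left(-35 \right)} + U{\left(-68 \right)} = -31 - -3672 = -31 + 3672 = 3641$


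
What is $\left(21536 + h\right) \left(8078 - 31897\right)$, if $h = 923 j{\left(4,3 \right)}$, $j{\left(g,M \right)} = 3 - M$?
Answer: $-512965984$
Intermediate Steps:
$h = 0$ ($h = 923 \left(3 - 3\right) = 923 \cdot 0 = 0$)
$\left(21536 + h\right) \left(8078 - 31897\right) = \left(21536 + 0\right) \left(8078 - 31897\right) = 21536 \left(-23819\right) = -512965984$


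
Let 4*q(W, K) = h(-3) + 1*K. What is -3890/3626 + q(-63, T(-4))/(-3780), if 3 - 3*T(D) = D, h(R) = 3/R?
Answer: -3151159/2937060 ≈ -1.0729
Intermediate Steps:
T(D) = 1 - D/3
q(W, K) = -¼ + K/4 (q(W, K) = (3/(-3) + 1*K)/4 = (3*(-⅓) + K)/4 = (-1 + K)/4 = -¼ + K/4)
-3890/3626 + q(-63, T(-4))/(-3780) = -3890/3626 + (-¼ + (1 - ⅓*(-4))/4)/(-3780) = -3890*1/3626 + (-¼ + (1 + 4/3)/4)*(-1/3780) = -1945/1813 + (-¼ + (¼)*(7/3))*(-1/3780) = -1945/1813 + (-¼ + 7/12)*(-1/3780) = -1945/1813 + (⅓)*(-1/3780) = -1945/1813 - 1/11340 = -3151159/2937060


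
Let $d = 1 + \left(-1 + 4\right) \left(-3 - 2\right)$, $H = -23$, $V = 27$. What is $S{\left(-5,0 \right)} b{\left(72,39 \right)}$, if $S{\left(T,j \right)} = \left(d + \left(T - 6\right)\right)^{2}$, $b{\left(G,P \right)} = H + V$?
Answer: $2500$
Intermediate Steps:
$d = -14$ ($d = 1 + 3 \left(-5\right) = 1 - 15 = -14$)
$b{\left(G,P \right)} = 4$ ($b{\left(G,P \right)} = -23 + 27 = 4$)
$S{\left(T,j \right)} = \left(-20 + T\right)^{2}$ ($S{\left(T,j \right)} = \left(-14 + \left(T - 6\right)\right)^{2} = \left(-14 + \left(-6 + T\right)\right)^{2} = \left(-20 + T\right)^{2}$)
$S{\left(-5,0 \right)} b{\left(72,39 \right)} = \left(-20 - 5\right)^{2} \cdot 4 = \left(-25\right)^{2} \cdot 4 = 625 \cdot 4 = 2500$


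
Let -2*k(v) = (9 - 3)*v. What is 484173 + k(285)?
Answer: 483318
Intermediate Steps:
k(v) = -3*v (k(v) = -(9 - 3)*v/2 = -3*v)
484173 + k(285) = 484173 - 3*285 = 484173 - 855 = 483318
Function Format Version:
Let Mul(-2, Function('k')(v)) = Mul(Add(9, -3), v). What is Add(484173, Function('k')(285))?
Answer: 483318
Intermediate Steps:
Function('k')(v) = Mul(-3, v) (Function('k')(v) = Mul(Rational(-1, 2), Mul(Add(9, -3), v)) = Mul(Rational(-1, 2), Mul(6, v)) = Mul(-3, v))
Add(484173, Function('k')(285)) = Add(484173, Mul(-3, 285)) = Add(484173, -855) = 483318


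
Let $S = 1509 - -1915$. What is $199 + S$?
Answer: $3623$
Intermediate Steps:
$S = 3424$ ($S = 1509 + 1915 = 3424$)
$199 + S = 199 + 3424 = 3623$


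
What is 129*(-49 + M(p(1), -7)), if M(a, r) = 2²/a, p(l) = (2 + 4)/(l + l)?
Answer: -6149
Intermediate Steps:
p(l) = 3/l (p(l) = 6/((2*l)) = 6*(1/(2*l)) = 3/l)
M(a, r) = 4/a
129*(-49 + M(p(1), -7)) = 129*(-49 + 4/((3/1))) = 129*(-49 + 4/((3*1))) = 129*(-49 + 4/3) = 129*(-143/3) = -6149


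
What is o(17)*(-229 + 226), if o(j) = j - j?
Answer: 0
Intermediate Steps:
o(j) = 0
o(17)*(-229 + 226) = 0*(-229 + 226) = 0*(-3) = 0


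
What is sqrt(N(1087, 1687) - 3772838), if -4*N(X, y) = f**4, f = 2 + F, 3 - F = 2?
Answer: I*sqrt(15091433)/2 ≈ 1942.4*I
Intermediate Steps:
F = 1 (F = 3 - 1*2 = 3 - 2 = 1)
f = 3 (f = 2 + 1 = 3)
N(X, y) = -81/4 (N(X, y) = -1/4*3**4 = -1/4*81 = -81/4)
sqrt(N(1087, 1687) - 3772838) = sqrt(-81/4 - 3772838) = sqrt(-15091433/4) = I*sqrt(15091433)/2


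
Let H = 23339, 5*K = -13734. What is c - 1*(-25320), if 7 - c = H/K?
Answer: 347957713/13734 ≈ 25336.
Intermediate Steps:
K = -13734/5 (K = (⅕)*(-13734) = -13734/5 ≈ -2746.8)
c = 212833/13734 (c = 7 - 23339/(-13734/5) = 7 - 23339*(-5)/13734 = 7 - 1*(-116695/13734) = 7 + 116695/13734 = 212833/13734 ≈ 15.497)
c - 1*(-25320) = 212833/13734 - 1*(-25320) = 212833/13734 + 25320 = 347957713/13734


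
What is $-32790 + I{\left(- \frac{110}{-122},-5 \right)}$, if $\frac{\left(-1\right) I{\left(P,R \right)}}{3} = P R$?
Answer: $- \frac{1999365}{61} \approx -32777.0$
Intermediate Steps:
$I{\left(P,R \right)} = - 3 P R$
$-32790 + I{\left(- \frac{110}{-122},-5 \right)} = -32790 - 3 \left(- \frac{110}{-122}\right) \left(-5\right) = -32790 - 3 \left(\left(-110\right) \left(- \frac{1}{122}\right)\right) \left(-5\right) = -32790 - \frac{165}{61} \left(-5\right) = -32790 + \frac{825}{61} = - \frac{1999365}{61}$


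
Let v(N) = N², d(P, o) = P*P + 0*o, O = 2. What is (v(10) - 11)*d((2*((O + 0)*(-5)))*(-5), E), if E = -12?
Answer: 890000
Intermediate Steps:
d(P, o) = P² (d(P, o) = P² + 0 = P²)
(v(10) - 11)*d((2*((O + 0)*(-5)))*(-5), E) = (10² - 11)*((2*((2 + 0)*(-5)))*(-5))² = (100 - 11)*((2*(2*(-5)))*(-5))² = 89*((2*(-10))*(-5))² = 89*(-20*(-5))² = 89*100² = 89*10000 = 890000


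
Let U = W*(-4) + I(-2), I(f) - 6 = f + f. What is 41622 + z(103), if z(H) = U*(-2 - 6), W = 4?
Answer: 41734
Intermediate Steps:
I(f) = 6 + 2*f (I(f) = 6 + (f + f) = 6 + 2*f)
U = -14 (U = 4*(-4) + (6 + 2*(-2)) = -16 + (6 - 4) = -16 + 2 = -14)
z(H) = 112 (z(H) = -14*(-2 - 6) = -14*(-8) = 112)
41622 + z(103) = 41622 + 112 = 41734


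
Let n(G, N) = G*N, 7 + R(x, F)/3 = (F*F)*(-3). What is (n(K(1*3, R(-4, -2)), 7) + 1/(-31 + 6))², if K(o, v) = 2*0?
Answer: 1/625 ≈ 0.0016000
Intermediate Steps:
R(x, F) = -21 - 9*F² (R(x, F) = -21 + 3*((F*F)*(-3)) = -21 + 3*(F²*(-3)) = -21 + 3*(-3*F²) = -21 - 9*F²)
K(o, v) = 0
(n(K(1*3, R(-4, -2)), 7) + 1/(-31 + 6))² = (0*7 + 1/(-31 + 6))² = (0 + 1/(-25))² = (0 - 1/25)² = (-1/25)² = 1/625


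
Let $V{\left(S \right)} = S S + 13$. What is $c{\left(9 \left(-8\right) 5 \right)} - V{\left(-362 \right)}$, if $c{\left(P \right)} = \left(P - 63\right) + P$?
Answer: $-131840$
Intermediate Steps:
$V{\left(S \right)} = 13 + S^{2}$ ($V{\left(S \right)} = S^{2} + 13 = 13 + S^{2}$)
$c{\left(P \right)} = -63 + 2 P$ ($c{\left(P \right)} = \left(-63 + P\right) + P = -63 + 2 P$)
$c{\left(9 \left(-8\right) 5 \right)} - V{\left(-362 \right)} = \left(-63 + 2 \cdot 9 \left(-8\right) 5\right) - \left(13 + \left(-362\right)^{2}\right) = \left(-63 + 2 \left(\left(-72\right) 5\right)\right) - \left(13 + 131044\right) = \left(-63 + 2 \left(-360\right)\right) - 131057 = \left(-63 - 720\right) - 131057 = -783 - 131057 = -131840$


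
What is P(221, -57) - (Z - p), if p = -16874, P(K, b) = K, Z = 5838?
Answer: -22491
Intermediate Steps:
P(221, -57) - (Z - p) = 221 - (5838 - 1*(-16874)) = 221 - (5838 + 16874) = 221 - 1*22712 = 221 - 22712 = -22491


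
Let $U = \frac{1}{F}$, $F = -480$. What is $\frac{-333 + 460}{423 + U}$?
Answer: $\frac{60960}{203039} \approx 0.30024$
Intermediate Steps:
$U = - \frac{1}{480}$ ($U = \frac{1}{-480} = - \frac{1}{480} \approx -0.0020833$)
$\frac{-333 + 460}{423 + U} = \frac{-333 + 460}{423 - \frac{1}{480}} = \frac{127}{\frac{203039}{480}} = 127 \cdot \frac{480}{203039} = \frac{60960}{203039}$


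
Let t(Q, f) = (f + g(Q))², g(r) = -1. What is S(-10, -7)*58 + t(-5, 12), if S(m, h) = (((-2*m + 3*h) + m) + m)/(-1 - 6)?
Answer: 295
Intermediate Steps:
S(m, h) = -3*h/7 (S(m, h) = ((-m + 3*h) + m)/(-7) = (3*h)*(-⅐) = -3*h/7)
t(Q, f) = (-1 + f)² (t(Q, f) = (f - 1)² = (-1 + f)²)
S(-10, -7)*58 + t(-5, 12) = -3/7*(-7)*58 + (-1 + 12)² = 3*58 + 11² = 174 + 121 = 295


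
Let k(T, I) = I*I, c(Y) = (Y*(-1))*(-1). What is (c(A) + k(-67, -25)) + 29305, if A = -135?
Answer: 29795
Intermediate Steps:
c(Y) = Y (c(Y) = -Y*(-1) = Y)
k(T, I) = I²
(c(A) + k(-67, -25)) + 29305 = (-135 + (-25)²) + 29305 = (-135 + 625) + 29305 = 490 + 29305 = 29795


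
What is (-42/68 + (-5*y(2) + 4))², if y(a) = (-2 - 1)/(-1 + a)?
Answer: 390625/1156 ≈ 337.91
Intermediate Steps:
y(a) = -3/(-1 + a)
(-42/68 + (-5*y(2) + 4))² = (-42/68 + (-(-15)/(-1 + 2) + 4))² = (-42*1/68 + (-(-15)/1 + 4))² = (-21/34 + (-(-15) + 4))² = (-21/34 + (-5*(-3) + 4))² = (-21/34 + (15 + 4))² = (-21/34 + 19)² = (625/34)² = 390625/1156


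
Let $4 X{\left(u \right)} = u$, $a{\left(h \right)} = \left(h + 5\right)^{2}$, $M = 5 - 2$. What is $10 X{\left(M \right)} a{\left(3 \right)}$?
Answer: $480$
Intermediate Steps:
$M = 3$ ($M = 5 - 2 = 3$)
$a{\left(h \right)} = \left(5 + h\right)^{2}$
$X{\left(u \right)} = \frac{u}{4}$
$10 X{\left(M \right)} a{\left(3 \right)} = 10 \cdot \frac{1}{4} \cdot 3 \left(5 + 3\right)^{2} = 10 \cdot \frac{3}{4} \cdot 8^{2} = \frac{15}{2} \cdot 64 = 480$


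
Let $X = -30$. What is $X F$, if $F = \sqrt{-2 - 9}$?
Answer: $- 30 i \sqrt{11} \approx - 99.499 i$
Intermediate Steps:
$F = i \sqrt{11}$ ($F = \sqrt{-11} = i \sqrt{11} \approx 3.3166 i$)
$X F = - 30 i \sqrt{11}$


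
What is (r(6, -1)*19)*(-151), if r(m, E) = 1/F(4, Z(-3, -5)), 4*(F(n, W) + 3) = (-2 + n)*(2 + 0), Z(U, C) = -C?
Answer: 2869/2 ≈ 1434.5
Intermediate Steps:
F(n, W) = -4 + n/2 (F(n, W) = -3 + ((-2 + n)*(2 + 0))/4 = -3 + ((-2 + n)*2)/4 = -3 + (-4 + 2*n)/4 = -3 + (-1 + n/2) = -4 + n/2)
r(m, E) = -½ (r(m, E) = 1/(-4 + (½)*4) = 1/(-4 + 2) = 1/(-2) = -½)
(r(6, -1)*19)*(-151) = -½*19*(-151) = -19/2*(-151) = 2869/2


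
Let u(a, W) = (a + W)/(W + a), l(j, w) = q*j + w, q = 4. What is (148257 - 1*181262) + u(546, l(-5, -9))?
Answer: -33004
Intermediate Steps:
l(j, w) = w + 4*j (l(j, w) = 4*j + w = w + 4*j)
u(a, W) = 1 (u(a, W) = (W + a)/(W + a) = 1)
(148257 - 1*181262) + u(546, l(-5, -9)) = (148257 - 1*181262) + 1 = (148257 - 181262) + 1 = -33005 + 1 = -33004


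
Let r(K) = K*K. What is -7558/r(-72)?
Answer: -3779/2592 ≈ -1.4579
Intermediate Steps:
r(K) = K**2
-7558/r(-72) = -7558/((-72)**2) = -7558/5184 = -1*3779/2592 = -3779/2592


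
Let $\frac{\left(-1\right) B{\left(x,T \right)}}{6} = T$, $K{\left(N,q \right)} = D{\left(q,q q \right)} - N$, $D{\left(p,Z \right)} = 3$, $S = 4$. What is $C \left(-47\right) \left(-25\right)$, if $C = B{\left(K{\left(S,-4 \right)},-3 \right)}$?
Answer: $21150$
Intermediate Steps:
$K{\left(N,q \right)} = 3 - N$
$B{\left(x,T \right)} = - 6 T$
$C = 18$ ($C = \left(-6\right) \left(-3\right) = 18$)
$C \left(-47\right) \left(-25\right) = 18 \left(-47\right) \left(-25\right) = \left(-846\right) \left(-25\right) = 21150$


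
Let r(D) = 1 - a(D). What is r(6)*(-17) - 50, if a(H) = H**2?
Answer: 545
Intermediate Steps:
r(D) = 1 - D**2
r(6)*(-17) - 50 = (1 - 1*6**2)*(-17) - 50 = (1 - 1*36)*(-17) - 50 = (1 - 36)*(-17) - 50 = -35*(-17) - 50 = 595 - 50 = 545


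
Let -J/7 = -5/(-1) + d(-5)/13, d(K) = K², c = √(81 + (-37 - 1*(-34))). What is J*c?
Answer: -630*√78/13 ≈ -428.00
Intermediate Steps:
c = √78 (c = √(81 + (-37 + 34)) = √(81 - 3) = √78 ≈ 8.8318)
J = -630/13 (J = -7*(-5/(-1) + (-5)²/13) = -7*(-5*(-1) + 25*(1/13)) = -7*(5 + 25/13) = -7*90/13 = -630/13 ≈ -48.462)
J*c = -630*√78/13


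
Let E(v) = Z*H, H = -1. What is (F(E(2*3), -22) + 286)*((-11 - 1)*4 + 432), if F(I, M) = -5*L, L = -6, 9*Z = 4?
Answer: 121344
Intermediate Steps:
Z = 4/9 (Z = (⅑)*4 = 4/9 ≈ 0.44444)
E(v) = -4/9 (E(v) = (4/9)*(-1) = -4/9)
F(I, M) = 30 (F(I, M) = -5*(-6) = 30)
(F(E(2*3), -22) + 286)*((-11 - 1)*4 + 432) = (30 + 286)*((-11 - 1)*4 + 432) = 316*(-12*4 + 432) = 316*(-48 + 432) = 316*384 = 121344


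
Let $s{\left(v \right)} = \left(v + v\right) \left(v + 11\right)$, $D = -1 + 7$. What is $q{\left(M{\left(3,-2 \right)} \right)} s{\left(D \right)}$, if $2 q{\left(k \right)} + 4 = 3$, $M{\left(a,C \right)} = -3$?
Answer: $-102$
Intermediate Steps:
$q{\left(k \right)} = - \frac{1}{2}$ ($q{\left(k \right)} = -2 + \frac{1}{2} \cdot 3 = -2 + \frac{3}{2} = - \frac{1}{2}$)
$D = 6$
$s{\left(v \right)} = 2 v \left(11 + v\right)$
$q{\left(M{\left(3,-2 \right)} \right)} s{\left(D \right)} = - \frac{2 \cdot 6 \left(11 + 6\right)}{2} = - \frac{2 \cdot 6 \cdot 17}{2} = \left(- \frac{1}{2}\right) 204 = -102$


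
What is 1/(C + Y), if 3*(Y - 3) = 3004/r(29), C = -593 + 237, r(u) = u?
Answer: -87/27707 ≈ -0.0031400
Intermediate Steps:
C = -356
Y = 3265/87 (Y = 3 + (3004/29)/3 = 3 + (3004*(1/29))/3 = 3 + (⅓)*(3004/29) = 3 + 3004/87 = 3265/87 ≈ 37.529)
1/(C + Y) = 1/(-356 + 3265/87) = 1/(-27707/87) = -87/27707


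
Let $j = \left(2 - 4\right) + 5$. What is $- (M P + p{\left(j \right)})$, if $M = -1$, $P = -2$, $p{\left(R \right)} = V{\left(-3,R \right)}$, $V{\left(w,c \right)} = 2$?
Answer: $-4$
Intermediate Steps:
$j = 3$ ($j = -2 + 5 = 3$)
$p{\left(R \right)} = 2$
$- (M P + p{\left(j \right)}) = - (\left(-1\right) \left(-2\right) + 2) = - (2 + 2) = \left(-1\right) 4 = -4$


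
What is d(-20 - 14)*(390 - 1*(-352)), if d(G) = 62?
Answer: 46004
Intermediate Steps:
d(-20 - 14)*(390 - 1*(-352)) = 62*(390 - 1*(-352)) = 62*(390 + 352) = 62*742 = 46004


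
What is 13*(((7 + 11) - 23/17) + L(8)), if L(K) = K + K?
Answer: 7215/17 ≈ 424.41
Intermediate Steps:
L(K) = 2*K
13*(((7 + 11) - 23/17) + L(8)) = 13*(((7 + 11) - 23/17) + 2*8) = 13*((18 - 23/17) + 16) = 13*(283/17 + 16) = 13*(555/17) = 7215/17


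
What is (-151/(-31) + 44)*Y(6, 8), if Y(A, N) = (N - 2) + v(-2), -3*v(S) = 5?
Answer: 6565/31 ≈ 211.77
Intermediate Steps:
v(S) = -5/3 (v(S) = -⅓*5 = -5/3)
Y(A, N) = -11/3 + N (Y(A, N) = (N - 2) - 5/3 = (-2 + N) - 5/3 = -11/3 + N)
(-151/(-31) + 44)*Y(6, 8) = (-151/(-31) + 44)*(-11/3 + 8) = (-151*(-1/31) + 44)*(13/3) = (151/31 + 44)*(13/3) = (1515/31)*(13/3) = 6565/31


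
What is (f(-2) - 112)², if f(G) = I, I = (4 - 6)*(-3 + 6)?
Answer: 13924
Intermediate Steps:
I = -6 (I = -2*3 = -6)
f(G) = -6
(f(-2) - 112)² = (-6 - 112)² = (-118)² = 13924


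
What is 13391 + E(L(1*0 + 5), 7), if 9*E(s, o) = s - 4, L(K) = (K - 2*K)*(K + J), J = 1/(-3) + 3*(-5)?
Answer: 361700/27 ≈ 13396.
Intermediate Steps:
J = -46/3 (J = -⅓ - 15 = -46/3 ≈ -15.333)
L(K) = -K*(-46/3 + K) (L(K) = (K - 2*K)*(K - 46/3) = (-K)*(-46/3 + K) = -K*(-46/3 + K))
E(s, o) = -4/9 + s/9 (E(s, o) = (s - 4)/9 = (-4 + s)/9 = -4/9 + s/9)
13391 + E(L(1*0 + 5), 7) = 13391 + (-4/9 + ((1*0 + 5)*(46 - 3*(1*0 + 5))/3)/9) = 13391 + (-4/9 + ((0 + 5)*(46 - 3*(0 + 5))/3)/9) = 13391 + (-4/9 + ((⅓)*5*(46 - 3*5))/9) = 13391 + (-4/9 + ((⅓)*5*(46 - 15))/9) = 13391 + (-4/9 + ((⅓)*5*31)/9) = 13391 + (-4/9 + (⅑)*(155/3)) = 13391 + (-4/9 + 155/27) = 13391 + 143/27 = 361700/27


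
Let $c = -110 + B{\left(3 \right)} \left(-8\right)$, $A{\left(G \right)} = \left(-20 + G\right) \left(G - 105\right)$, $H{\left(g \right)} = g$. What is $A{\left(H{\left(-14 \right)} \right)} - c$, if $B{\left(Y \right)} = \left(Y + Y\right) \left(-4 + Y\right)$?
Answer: $4108$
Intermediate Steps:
$B{\left(Y \right)} = 2 Y \left(-4 + Y\right)$
$A{\left(G \right)} = \left(-105 + G\right) \left(-20 + G\right)$ ($A{\left(G \right)} = \left(-20 + G\right) \left(-105 + G\right) = \left(-105 + G\right) \left(-20 + G\right)$)
$c = -62$ ($c = -110 + 2 \cdot 3 \left(-4 + 3\right) \left(-8\right) = -110 + 2 \cdot 3 \left(-1\right) \left(-8\right) = -110 - -48 = -110 + 48 = -62$)
$A{\left(H{\left(-14 \right)} \right)} - c = \left(2100 + \left(-14\right)^{2} - -1750\right) - -62 = \left(2100 + 196 + 1750\right) + 62 = 4046 + 62 = 4108$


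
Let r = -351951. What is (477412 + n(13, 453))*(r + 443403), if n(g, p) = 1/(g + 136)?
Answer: 6505382142828/149 ≈ 4.3660e+10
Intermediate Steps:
n(g, p) = 1/(136 + g)
(477412 + n(13, 453))*(r + 443403) = (477412 + 1/(136 + 13))*(-351951 + 443403) = (477412 + 1/149)*91452 = (71134389/149)*91452 = 6505382142828/149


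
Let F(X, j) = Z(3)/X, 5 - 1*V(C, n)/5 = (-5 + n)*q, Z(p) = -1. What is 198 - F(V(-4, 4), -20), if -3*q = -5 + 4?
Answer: 15843/80 ≈ 198.04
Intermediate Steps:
q = 1/3 (q = -(-5 + 4)/3 = -1/3*(-1) = 1/3 ≈ 0.33333)
V(C, n) = 100/3 - 5*n/3 (V(C, n) = 25 - 5*(-5 + n)/3 = 25 - 5*(-5/3 + n/3) = 25 + (25/3 - 5*n/3) = 100/3 - 5*n/3)
F(X, j) = -1/X
198 - F(V(-4, 4), -20) = 198 - (-1)/(100/3 - 5/3*4) = 198 - (-1)/(100/3 - 20/3) = 198 - (-1)/80/3 = 198 - (-1)*3/80 = 198 - 1*(-3/80) = 198 + 3/80 = 15843/80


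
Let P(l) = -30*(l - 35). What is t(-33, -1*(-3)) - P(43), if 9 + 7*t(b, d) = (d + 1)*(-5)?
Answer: 1651/7 ≈ 235.86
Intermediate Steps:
t(b, d) = -2 - 5*d/7 (t(b, d) = -9/7 + ((d + 1)*(-5))/7 = -9/7 + ((1 + d)*(-5))/7 = -9/7 + (-5 - 5*d)/7 = -9/7 + (-5/7 - 5*d/7) = -2 - 5*d/7)
P(l) = 1050 - 30*l (P(l) = -30*(-35 + l) = 1050 - 30*l)
t(-33, -1*(-3)) - P(43) = (-2 - (-5)*(-3)/7) - (1050 - 30*43) = (-2 - 5/7*3) - (1050 - 1290) = (-2 - 15/7) - 1*(-240) = -29/7 + 240 = 1651/7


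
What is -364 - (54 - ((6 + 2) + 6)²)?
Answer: -222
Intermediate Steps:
-364 - (54 - ((6 + 2) + 6)²) = -364 - (54 - (8 + 6)²) = -364 - (54 - 1*14²) = -364 - (54 - 1*196) = -364 - (54 - 196) = -364 - 1*(-142) = -364 + 142 = -222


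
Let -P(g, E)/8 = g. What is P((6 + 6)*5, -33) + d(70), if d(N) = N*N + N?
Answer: 4490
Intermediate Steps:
P(g, E) = -8*g
d(N) = N + N**2 (d(N) = N**2 + N = N + N**2)
P((6 + 6)*5, -33) + d(70) = -8*(6 + 6)*5 + 70*(1 + 70) = -96*5 + 70*71 = -8*60 + 4970 = -480 + 4970 = 4490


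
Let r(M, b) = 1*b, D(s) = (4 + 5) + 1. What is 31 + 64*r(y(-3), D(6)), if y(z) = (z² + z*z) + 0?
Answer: 671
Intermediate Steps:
D(s) = 10 (D(s) = 9 + 1 = 10)
y(z) = 2*z² (y(z) = (z² + z²) + 0 = 2*z² + 0 = 2*z²)
r(M, b) = b
31 + 64*r(y(-3), D(6)) = 31 + 64*10 = 31 + 640 = 671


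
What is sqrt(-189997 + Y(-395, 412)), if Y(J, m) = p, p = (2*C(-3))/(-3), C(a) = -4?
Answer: I*sqrt(1709949)/3 ≈ 435.88*I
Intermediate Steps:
p = 8/3 (p = (2*(-4))/(-3) = -8*(-1/3) = 8/3 ≈ 2.6667)
Y(J, m) = 8/3
sqrt(-189997 + Y(-395, 412)) = sqrt(-189997 + 8/3) = sqrt(-569983/3) = I*sqrt(1709949)/3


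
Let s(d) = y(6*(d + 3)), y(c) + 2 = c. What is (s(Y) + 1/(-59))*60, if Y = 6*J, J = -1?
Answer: -70860/59 ≈ -1201.0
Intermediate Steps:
Y = -6 (Y = 6*(-1) = -6)
y(c) = -2 + c
s(d) = 16 + 6*d (s(d) = -2 + 6*(d + 3) = -2 + 6*(3 + d) = -2 + (18 + 6*d) = 16 + 6*d)
(s(Y) + 1/(-59))*60 = ((16 + 6*(-6)) + 1/(-59))*60 = ((16 - 36) - 1/59)*60 = (-20 - 1/59)*60 = -1181/59*60 = -70860/59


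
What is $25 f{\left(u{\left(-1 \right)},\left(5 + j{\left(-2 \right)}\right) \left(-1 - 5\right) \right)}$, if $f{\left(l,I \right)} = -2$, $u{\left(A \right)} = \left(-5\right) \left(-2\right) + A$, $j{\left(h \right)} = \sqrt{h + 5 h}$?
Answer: $-50$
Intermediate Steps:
$j{\left(h \right)} = \sqrt{6} \sqrt{h}$ ($j{\left(h \right)} = \sqrt{6 h} = \sqrt{6} \sqrt{h}$)
$u{\left(A \right)} = 10 + A$
$25 f{\left(u{\left(-1 \right)},\left(5 + j{\left(-2 \right)}\right) \left(-1 - 5\right) \right)} = 25 \left(-2\right) = -50$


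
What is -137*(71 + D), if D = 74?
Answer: -19865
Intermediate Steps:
-137*(71 + D) = -137*(71 + 74) = -137*145 = -19865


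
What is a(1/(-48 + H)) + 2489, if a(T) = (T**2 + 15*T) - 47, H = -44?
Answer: 20667709/8464 ≈ 2441.8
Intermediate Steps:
a(T) = -47 + T**2 + 15*T
a(1/(-48 + H)) + 2489 = (-47 + (1/(-48 - 44))**2 + 15/(-48 - 44)) + 2489 = (-47 + (1/(-92))**2 + 15/(-92)) + 2489 = (-47 + (-1/92)**2 + 15*(-1/92)) + 2489 = (-47 + 1/8464 - 15/92) + 2489 = -399187/8464 + 2489 = 20667709/8464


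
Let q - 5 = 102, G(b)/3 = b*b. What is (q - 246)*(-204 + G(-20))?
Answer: -138444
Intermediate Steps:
G(b) = 3*b**2 (G(b) = 3*(b*b) = 3*b**2)
q = 107 (q = 5 + 102 = 107)
(q - 246)*(-204 + G(-20)) = (107 - 246)*(-204 + 3*(-20)**2) = -139*(-204 + 3*400) = -139*(-204 + 1200) = -139*996 = -138444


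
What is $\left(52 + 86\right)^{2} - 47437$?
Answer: $-28393$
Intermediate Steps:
$\left(52 + 86\right)^{2} - 47437 = 138^{2} - 47437 = 19044 - 47437 = -28393$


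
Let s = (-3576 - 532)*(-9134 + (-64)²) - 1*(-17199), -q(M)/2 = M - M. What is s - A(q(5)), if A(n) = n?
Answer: 20713303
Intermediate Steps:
q(M) = 0 (q(M) = -2*(M - M) = -2*0 = 0)
s = 20713303 (s = -4108*(-9134 + 4096) + 17199 = -4108*(-5038) + 17199 = 20696104 + 17199 = 20713303)
s - A(q(5)) = 20713303 - 1*0 = 20713303 + 0 = 20713303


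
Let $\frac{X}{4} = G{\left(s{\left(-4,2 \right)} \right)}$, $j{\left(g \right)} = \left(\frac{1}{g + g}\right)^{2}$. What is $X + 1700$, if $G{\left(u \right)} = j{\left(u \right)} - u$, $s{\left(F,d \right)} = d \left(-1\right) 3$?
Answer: $\frac{62065}{36} \approx 1724.0$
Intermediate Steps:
$j{\left(g \right)} = \frac{1}{4 g^{2}}$ ($j{\left(g \right)} = \left(\frac{1}{2 g}\right)^{2} = \frac{1}{4 g^{2}}$)
$s{\left(F,d \right)} = - 3 d$ ($s{\left(F,d \right)} = - d 3 = - 3 d$)
$G{\left(u \right)} = - u + \frac{1}{4 u^{2}}$ ($G{\left(u \right)} = \frac{1}{4 u^{2}} - u = - u + \frac{1}{4 u^{2}}$)
$X = \frac{865}{36}$ ($X = 4 \left(- \left(-3\right) 2 + \frac{1}{4 \cdot 36}\right) = 4 \left(\left(-1\right) \left(-6\right) + \frac{1}{4 \cdot 36}\right) = 4 \left(6 + \frac{1}{4} \cdot \frac{1}{36}\right) = 4 \left(6 + \frac{1}{144}\right) = 4 \cdot \frac{865}{144} = \frac{865}{36} \approx 24.028$)
$X + 1700 = \frac{865}{36} + 1700 = \frac{62065}{36}$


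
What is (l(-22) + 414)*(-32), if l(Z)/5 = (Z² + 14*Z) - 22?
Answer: -37888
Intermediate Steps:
l(Z) = -110 + 5*Z² + 70*Z (l(Z) = 5*((Z² + 14*Z) - 22) = 5*(-22 + Z² + 14*Z) = -110 + 5*Z² + 70*Z)
(l(-22) + 414)*(-32) = ((-110 + 5*(-22)² + 70*(-22)) + 414)*(-32) = ((-110 + 5*484 - 1540) + 414)*(-32) = ((-110 + 2420 - 1540) + 414)*(-32) = (770 + 414)*(-32) = 1184*(-32) = -37888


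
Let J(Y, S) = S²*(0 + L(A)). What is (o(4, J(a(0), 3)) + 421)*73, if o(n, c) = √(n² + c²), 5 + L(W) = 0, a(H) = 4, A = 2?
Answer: 30733 + 73*√2041 ≈ 34031.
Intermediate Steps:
L(W) = -5 (L(W) = -5 + 0 = -5)
J(Y, S) = -5*S² (J(Y, S) = S²*(0 - 5) = S²*(-5) = -5*S²)
o(n, c) = √(c² + n²)
(o(4, J(a(0), 3)) + 421)*73 = (√((-5*3²)² + 4²) + 421)*73 = (√((-5*9)² + 16) + 421)*73 = (√((-45)² + 16) + 421)*73 = (√(2025 + 16) + 421)*73 = (√2041 + 421)*73 = (421 + √2041)*73 = 30733 + 73*√2041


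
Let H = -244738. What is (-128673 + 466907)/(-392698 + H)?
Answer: -169117/318718 ≈ -0.53062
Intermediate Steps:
(-128673 + 466907)/(-392698 + H) = (-128673 + 466907)/(-392698 - 244738) = 338234/(-637436) = 338234*(-1/637436) = -169117/318718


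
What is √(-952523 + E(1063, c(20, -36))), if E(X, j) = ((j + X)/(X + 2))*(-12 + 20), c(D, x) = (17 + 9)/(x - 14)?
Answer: I*√3001017631515/1775 ≈ 975.97*I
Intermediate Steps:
c(D, x) = 26/(-14 + x)
E(X, j) = 8*(X + j)/(2 + X) (E(X, j) = ((X + j)/(2 + X))*8 = 8*(X + j)/(2 + X))
√(-952523 + E(1063, c(20, -36))) = √(-952523 + 8*(1063 + 26/(-14 - 36))/(2 + 1063)) = √(-952523 + 8*(1063 + 26/(-50))/1065) = √(-952523 + 8*(1/1065)*(1063 + 26*(-1/50))) = √(-952523 + 8*(1/1065)*(1063 - 13/25)) = √(-952523 + 8*(1/1065)*(26562/25)) = √(-952523 + 70832/8875) = √(-8453570793/8875) = I*√3001017631515/1775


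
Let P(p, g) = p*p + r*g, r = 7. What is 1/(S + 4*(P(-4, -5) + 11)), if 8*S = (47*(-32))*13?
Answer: -1/2476 ≈ -0.00040388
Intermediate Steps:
P(p, g) = p**2 + 7*g (P(p, g) = p*p + 7*g = p**2 + 7*g)
S = -2444 (S = ((47*(-32))*13)/8 = (-1504*13)/8 = (1/8)*(-19552) = -2444)
1/(S + 4*(P(-4, -5) + 11)) = 1/(-2444 + 4*(((-4)**2 + 7*(-5)) + 11)) = 1/(-2444 + 4*((16 - 35) + 11)) = 1/(-2444 + 4*(-19 + 11)) = 1/(-2444 + 4*(-8)) = 1/(-2444 - 32) = 1/(-2476) = -1/2476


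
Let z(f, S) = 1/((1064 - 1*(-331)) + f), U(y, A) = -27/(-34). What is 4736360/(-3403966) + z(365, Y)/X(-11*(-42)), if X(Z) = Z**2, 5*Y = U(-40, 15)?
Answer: -889633907277217/639369384635520 ≈ -1.3914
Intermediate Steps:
U(y, A) = 27/34 (U(y, A) = -27*(-1/34) = 27/34)
Y = 27/170 (Y = (1/5)*(27/34) = 27/170 ≈ 0.15882)
z(f, S) = 1/(1395 + f) (z(f, S) = 1/((1064 + 331) + f) = 1/(1395 + f))
4736360/(-3403966) + z(365, Y)/X(-11*(-42)) = 4736360/(-3403966) + 1/((1395 + 365)*((-11*(-42))**2)) = 4736360*(-1/3403966) + 1/(1760*(462**2)) = -2368180/1701983 + (1/1760)/213444 = -2368180/1701983 + (1/1760)*(1/213444) = -2368180/1701983 + 1/375661440 = -889633907277217/639369384635520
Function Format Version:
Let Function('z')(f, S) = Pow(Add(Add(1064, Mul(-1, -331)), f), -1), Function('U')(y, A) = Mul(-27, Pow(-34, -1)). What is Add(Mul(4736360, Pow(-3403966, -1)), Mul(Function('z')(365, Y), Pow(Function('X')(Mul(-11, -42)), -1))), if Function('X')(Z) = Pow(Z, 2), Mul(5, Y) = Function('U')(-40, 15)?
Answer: Rational(-889633907277217, 639369384635520) ≈ -1.3914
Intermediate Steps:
Function('U')(y, A) = Rational(27, 34) (Function('U')(y, A) = Mul(-27, Rational(-1, 34)) = Rational(27, 34))
Y = Rational(27, 170) (Y = Mul(Rational(1, 5), Rational(27, 34)) = Rational(27, 170) ≈ 0.15882)
Function('z')(f, S) = Pow(Add(1395, f), -1) (Function('z')(f, S) = Pow(Add(Add(1064, 331), f), -1) = Pow(Add(1395, f), -1))
Add(Mul(4736360, Pow(-3403966, -1)), Mul(Function('z')(365, Y), Pow(Function('X')(Mul(-11, -42)), -1))) = Add(Mul(4736360, Pow(-3403966, -1)), Mul(Pow(Add(1395, 365), -1), Pow(Pow(Mul(-11, -42), 2), -1))) = Add(Mul(4736360, Rational(-1, 3403966)), Mul(Pow(1760, -1), Pow(Pow(462, 2), -1))) = Add(Rational(-2368180, 1701983), Mul(Rational(1, 1760), Pow(213444, -1))) = Add(Rational(-2368180, 1701983), Mul(Rational(1, 1760), Rational(1, 213444))) = Add(Rational(-2368180, 1701983), Rational(1, 375661440)) = Rational(-889633907277217, 639369384635520)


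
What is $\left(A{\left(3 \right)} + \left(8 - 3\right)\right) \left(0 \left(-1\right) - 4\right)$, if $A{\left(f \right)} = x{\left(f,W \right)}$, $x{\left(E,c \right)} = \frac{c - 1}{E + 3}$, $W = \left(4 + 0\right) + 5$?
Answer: $- \frac{76}{3} \approx -25.333$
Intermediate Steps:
$W = 9$ ($W = 4 + 5 = 9$)
$x{\left(E,c \right)} = \frac{-1 + c}{3 + E}$
$A{\left(f \right)} = \frac{8}{3 + f}$ ($A{\left(f \right)} = \frac{-1 + 9}{3 + f} = \frac{1}{3 + f} 8 = \frac{8}{3 + f}$)
$\left(A{\left(3 \right)} + \left(8 - 3\right)\right) \left(0 \left(-1\right) - 4\right) = \left(\frac{8}{3 + 3} + \left(8 - 3\right)\right) \left(0 \left(-1\right) - 4\right) = \left(\frac{8}{6} + \left(8 - 3\right)\right) \left(0 - 4\right) = \left(8 \cdot \frac{1}{6} + 5\right) \left(-4\right) = \left(\frac{4}{3} + 5\right) \left(-4\right) = \frac{19}{3} \left(-4\right) = - \frac{76}{3}$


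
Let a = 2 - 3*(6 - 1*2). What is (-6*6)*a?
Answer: 360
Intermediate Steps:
a = -10 (a = 2 - 3*(6 - 2) = 2 - 3*4 = 2 - 12 = -10)
(-6*6)*a = -6*6*(-10) = -36*(-10) = 360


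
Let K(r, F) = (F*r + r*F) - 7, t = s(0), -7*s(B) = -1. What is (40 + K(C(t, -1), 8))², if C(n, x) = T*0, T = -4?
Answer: 1089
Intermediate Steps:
s(B) = ⅐ (s(B) = -⅐*(-1) = ⅐)
t = ⅐ ≈ 0.14286
C(n, x) = 0 (C(n, x) = -4*0 = 0)
K(r, F) = -7 + 2*F*r (K(r, F) = (F*r + F*r) - 7 = 2*F*r - 7 = -7 + 2*F*r)
(40 + K(C(t, -1), 8))² = (40 + (-7 + 2*8*0))² = (40 + (-7 + 0))² = (40 - 7)² = 33² = 1089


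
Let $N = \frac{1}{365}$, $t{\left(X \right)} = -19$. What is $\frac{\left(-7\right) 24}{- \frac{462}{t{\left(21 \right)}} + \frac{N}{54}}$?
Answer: $- \frac{62914320}{9106039} \approx -6.9091$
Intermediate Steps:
$N = \frac{1}{365} \approx 0.0027397$
$\frac{\left(-7\right) 24}{- \frac{462}{t{\left(21 \right)}} + \frac{N}{54}} = \frac{\left(-7\right) 24}{- \frac{462}{-19} + \frac{1}{365 \cdot 54}} = - \frac{168}{\left(-462\right) \left(- \frac{1}{19}\right) + \frac{1}{365} \cdot \frac{1}{54}} = - \frac{168}{\frac{462}{19} + \frac{1}{19710}} = - \frac{168}{\frac{9106039}{374490}} = \left(-168\right) \frac{374490}{9106039} = - \frac{62914320}{9106039}$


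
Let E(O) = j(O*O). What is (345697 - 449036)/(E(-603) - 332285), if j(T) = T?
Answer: -103339/31324 ≈ -3.2990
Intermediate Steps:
E(O) = O² (E(O) = O*O = O²)
(345697 - 449036)/(E(-603) - 332285) = (345697 - 449036)/((-603)² - 332285) = -103339/(363609 - 332285) = -103339/31324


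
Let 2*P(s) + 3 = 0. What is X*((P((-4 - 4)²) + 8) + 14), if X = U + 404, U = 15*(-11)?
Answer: 9799/2 ≈ 4899.5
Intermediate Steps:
P(s) = -3/2 (P(s) = -3/2 + (½)*0 = -3/2 + 0 = -3/2)
U = -165
X = 239 (X = -165 + 404 = 239)
X*((P((-4 - 4)²) + 8) + 14) = 239*((-3/2 + 8) + 14) = 239*(13/2 + 14) = 239*(41/2) = 9799/2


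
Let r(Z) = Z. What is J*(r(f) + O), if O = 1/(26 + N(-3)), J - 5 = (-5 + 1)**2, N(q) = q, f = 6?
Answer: 2919/23 ≈ 126.91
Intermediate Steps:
J = 21 (J = 5 + (-5 + 1)**2 = 5 + (-4)**2 = 5 + 16 = 21)
O = 1/23 (O = 1/(26 - 3) = 1/23 ≈ 0.043478)
J*(r(f) + O) = 21*(6 + 1/23) = 21*(139/23) = 2919/23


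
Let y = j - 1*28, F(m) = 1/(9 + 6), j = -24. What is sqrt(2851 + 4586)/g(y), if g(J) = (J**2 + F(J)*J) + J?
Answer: 15*sqrt(7437)/39728 ≈ 0.032561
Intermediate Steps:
F(m) = 1/15
y = -52 (y = -24 - 1*28 = -24 - 28 = -52)
g(J) = J**2 + 16*J/15 (g(J) = (J**2 + J/15) + J = J**2 + 16*J/15)
sqrt(2851 + 4586)/g(y) = sqrt(2851 + 4586)/(((1/15)*(-52)*(16 + 15*(-52)))) = sqrt(7437)/(((1/15)*(-52)*(16 - 780))) = sqrt(7437)/(((1/15)*(-52)*(-764))) = sqrt(7437)/(39728/15) = sqrt(7437)*(15/39728) = 15*sqrt(7437)/39728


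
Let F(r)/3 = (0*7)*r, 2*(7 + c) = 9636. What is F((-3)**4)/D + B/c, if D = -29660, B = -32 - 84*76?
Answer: -6416/4811 ≈ -1.3336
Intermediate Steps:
c = 4811 (c = -7 + (1/2)*9636 = -7 + 4818 = 4811)
F(r) = 0 (F(r) = 3*((0*7)*r) = 3*(0*r) = 3*0 = 0)
B = -6416 (B = -32 - 6384 = -6416)
F((-3)**4)/D + B/c = 0/(-29660) - 6416/4811 = 0*(-1/29660) - 6416*1/4811 = 0 - 6416/4811 = -6416/4811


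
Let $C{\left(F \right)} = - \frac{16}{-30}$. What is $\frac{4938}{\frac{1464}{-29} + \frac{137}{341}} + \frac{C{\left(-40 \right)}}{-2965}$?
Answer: $- \frac{2171801913958}{22026288225} \approx -98.6$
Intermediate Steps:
$C{\left(F \right)} = \frac{8}{15}$ ($C{\left(F \right)} = \left(-16\right) \left(- \frac{1}{30}\right) = \frac{8}{15}$)
$\frac{4938}{\frac{1464}{-29} + \frac{137}{341}} + \frac{C{\left(-40 \right)}}{-2965} = \frac{4938}{\frac{1464}{-29} + \frac{137}{341}} + \frac{8}{15 \left(-2965\right)} = \frac{4938}{1464 \left(- \frac{1}{29}\right) + 137 \cdot \frac{1}{341}} + \frac{8}{15} \left(- \frac{1}{2965}\right) = \frac{4938}{- \frac{1464}{29} + \frac{137}{341}} - \frac{8}{44475} = \frac{4938}{- \frac{495251}{9889}} - \frac{8}{44475} = 4938 \left(- \frac{9889}{495251}\right) - \frac{8}{44475} = - \frac{48831882}{495251} - \frac{8}{44475} = - \frac{2171801913958}{22026288225}$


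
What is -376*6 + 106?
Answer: -2150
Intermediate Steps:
-376*6 + 106 = -2256 + 106 = -2150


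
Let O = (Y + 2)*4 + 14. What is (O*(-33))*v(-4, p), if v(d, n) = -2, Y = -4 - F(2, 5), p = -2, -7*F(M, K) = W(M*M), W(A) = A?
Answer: 3828/7 ≈ 546.86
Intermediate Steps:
F(M, K) = -M**2/7 (F(M, K) = -M*M/7 = -M**2/7)
Y = -24/7 (Y = -4 - (-1)*2**2/7 = -4 - (-1)*4/7 = -4 - 1*(-4/7) = -4 + 4/7 = -24/7 ≈ -3.4286)
O = 58/7 (O = (-24/7 + 2)*4 + 14 = -10/7*4 + 14 = -40/7 + 14 = 58/7 ≈ 8.2857)
(O*(-33))*v(-4, p) = ((58/7)*(-33))*(-2) = -1914/7*(-2) = 3828/7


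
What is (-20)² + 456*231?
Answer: 105736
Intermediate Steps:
(-20)² + 456*231 = 400 + 105336 = 105736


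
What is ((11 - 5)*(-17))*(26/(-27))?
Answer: 884/9 ≈ 98.222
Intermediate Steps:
((11 - 5)*(-17))*(26/(-27)) = (6*(-17))*(26*(-1/27)) = -102*(-26/27) = 884/9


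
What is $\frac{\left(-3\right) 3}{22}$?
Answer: $- \frac{9}{22} \approx -0.40909$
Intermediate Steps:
$\frac{\left(-3\right) 3}{22} = \frac{1}{22} \left(-9\right) = - \frac{9}{22}$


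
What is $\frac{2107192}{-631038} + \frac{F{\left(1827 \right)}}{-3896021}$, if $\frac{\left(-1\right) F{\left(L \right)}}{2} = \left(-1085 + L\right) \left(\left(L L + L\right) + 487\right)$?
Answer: $\frac{1559897802436112}{1229268649899} \approx 1269.0$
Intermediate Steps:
$F{\left(L \right)} = - 2 \left(-1085 + L\right) \left(487 + L + L^{2}\right)$ ($F{\left(L \right)} = - 2 \left(-1085 + L\right) \left(\left(L L + L\right) + 487\right) = - 2 \left(-1085 + L\right) \left(\left(L^{2} + L\right) + 487\right) = - 2 \left(-1085 + L\right) \left(\left(L + L^{2}\right) + 487\right) = - 2 \left(-1085 + L\right) \left(487 + L + L^{2}\right)$)
$\frac{2107192}{-631038} + \frac{F{\left(1827 \right)}}{-3896021} = \frac{2107192}{-631038} + \frac{1056790 - 2 \cdot 1827^{3} + 1196 \cdot 1827 + 2168 \cdot 1827^{2}}{-3896021} = 2107192 \left(- \frac{1}{631038}\right) + \left(1056790 - 12196792566 + 2185092 + 2168 \cdot 3337929\right) \left(- \frac{1}{3896021}\right) = - \frac{1053596}{315519} + \left(1056790 - 12196792566 + 2185092 + 7236630072\right) \left(- \frac{1}{3896021}\right) = - \frac{1053596}{315519} - - \frac{4956920612}{3896021} = - \frac{1053596}{315519} + \frac{4956920612}{3896021} = \frac{1559897802436112}{1229268649899}$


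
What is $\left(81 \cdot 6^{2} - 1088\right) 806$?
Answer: $1473368$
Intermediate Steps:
$\left(81 \cdot 6^{2} - 1088\right) 806 = \left(81 \cdot 36 - 1088\right) 806 = \left(2916 - 1088\right) 806 = 1828 \cdot 806 = 1473368$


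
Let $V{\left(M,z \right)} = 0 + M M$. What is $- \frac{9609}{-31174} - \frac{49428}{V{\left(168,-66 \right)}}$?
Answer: $- \frac{17634223}{12220208} \approx -1.443$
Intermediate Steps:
$V{\left(M,z \right)} = M^{2}$ ($V{\left(M,z \right)} = 0 + M^{2} = M^{2}$)
$- \frac{9609}{-31174} - \frac{49428}{V{\left(168,-66 \right)}} = - \frac{9609}{-31174} - \frac{49428}{168^{2}} = \left(-9609\right) \left(- \frac{1}{31174}\right) - \frac{49428}{28224} = \frac{9609}{31174} - \frac{1373}{784} = - \frac{17634223}{12220208}$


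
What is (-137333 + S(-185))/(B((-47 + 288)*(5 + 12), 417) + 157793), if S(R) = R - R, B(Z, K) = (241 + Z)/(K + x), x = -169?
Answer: -17029292/19568501 ≈ -0.87024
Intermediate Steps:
B(Z, K) = (241 + Z)/(-169 + K) (B(Z, K) = (241 + Z)/(K - 169) = (241 + Z)/(-169 + K))
S(R) = 0
(-137333 + S(-185))/(B((-47 + 288)*(5 + 12), 417) + 157793) = (-137333 + 0)/((241 + (-47 + 288)*(5 + 12))/(-169 + 417) + 157793) = -137333/((241 + 241*17)/248 + 157793) = -137333/((241 + 4097)/248 + 157793) = -137333/((1/248)*4338 + 157793) = -137333/(2169/124 + 157793) = -137333/19568501/124 = -137333*124/19568501 = -17029292/19568501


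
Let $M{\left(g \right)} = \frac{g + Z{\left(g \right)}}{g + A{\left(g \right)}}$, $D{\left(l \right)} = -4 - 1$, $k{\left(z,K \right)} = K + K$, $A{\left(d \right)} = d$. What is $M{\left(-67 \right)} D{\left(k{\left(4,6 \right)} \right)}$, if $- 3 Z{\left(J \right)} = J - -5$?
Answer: $- \frac{695}{402} \approx -1.7289$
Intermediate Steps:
$k{\left(z,K \right)} = 2 K$
$D{\left(l \right)} = -5$
$Z{\left(J \right)} = - \frac{5}{3} - \frac{J}{3}$ ($Z{\left(J \right)} = - \frac{J - -5}{3} = - \frac{J + 5}{3} = - \frac{5 + J}{3} = - \frac{5}{3} - \frac{J}{3}$)
$M{\left(g \right)} = \frac{- \frac{5}{3} + \frac{2 g}{3}}{2 g}$ ($M{\left(g \right)} = \frac{g - \left(\frac{5}{3} + \frac{g}{3}\right)}{g + g} = \frac{- \frac{5}{3} + \frac{2 g}{3}}{2 g}$)
$M{\left(-67 \right)} D{\left(k{\left(4,6 \right)} \right)} = \frac{-5 + 2 \left(-67\right)}{6 \left(-67\right)} \left(-5\right) = \frac{1}{6} \left(- \frac{1}{67}\right) \left(-5 - 134\right) \left(-5\right) = \frac{1}{6} \left(- \frac{1}{67}\right) \left(-139\right) \left(-5\right) = \frac{139}{402} \left(-5\right) = - \frac{695}{402}$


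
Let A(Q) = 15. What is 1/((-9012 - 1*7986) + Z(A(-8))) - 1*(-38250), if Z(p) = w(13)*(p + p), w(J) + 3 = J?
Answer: 638698499/16698 ≈ 38250.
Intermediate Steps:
w(J) = -3 + J
Z(p) = 20*p (Z(p) = (-3 + 13)*(p + p) = 10*(2*p) = 20*p)
1/((-9012 - 1*7986) + Z(A(-8))) - 1*(-38250) = 1/((-9012 - 1*7986) + 20*15) - 1*(-38250) = 1/((-9012 - 7986) + 300) + 38250 = 1/(-16998 + 300) + 38250 = 1/(-16698) + 38250 = -1/16698 + 38250 = 638698499/16698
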